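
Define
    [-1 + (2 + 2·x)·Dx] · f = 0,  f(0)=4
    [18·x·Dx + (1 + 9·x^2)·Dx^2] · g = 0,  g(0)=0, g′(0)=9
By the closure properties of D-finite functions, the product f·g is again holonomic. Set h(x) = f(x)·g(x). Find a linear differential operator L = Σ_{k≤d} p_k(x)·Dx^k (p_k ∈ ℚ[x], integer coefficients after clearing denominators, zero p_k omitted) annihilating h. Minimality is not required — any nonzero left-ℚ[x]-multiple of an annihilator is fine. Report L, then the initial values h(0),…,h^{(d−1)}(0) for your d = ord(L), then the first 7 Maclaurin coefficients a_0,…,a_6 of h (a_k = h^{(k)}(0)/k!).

f: a_k = 4, 2, -1/2, 1/4, -5/32, 7/64, -21/256, …
g: a_k = 0, 9, 0, -27, 0, 729/5, 0, …
Sym-product of L_f,L_g gives L₀ (≤ ord 2).
L = (3 - 36·x - 9·x^2) + (-4 + 68·x + 108·x^2 + 36·x^3)·Dx + (4 + 8·x + 40·x^2 + 72·x^3 + 36·x^4)·Dx^2  (order 2).
h: a_k = 0, 36, 18, -225/2, -207/4, 95247/160, 91467/320, …
ICs: h(0) = 0, h′(0) = 36.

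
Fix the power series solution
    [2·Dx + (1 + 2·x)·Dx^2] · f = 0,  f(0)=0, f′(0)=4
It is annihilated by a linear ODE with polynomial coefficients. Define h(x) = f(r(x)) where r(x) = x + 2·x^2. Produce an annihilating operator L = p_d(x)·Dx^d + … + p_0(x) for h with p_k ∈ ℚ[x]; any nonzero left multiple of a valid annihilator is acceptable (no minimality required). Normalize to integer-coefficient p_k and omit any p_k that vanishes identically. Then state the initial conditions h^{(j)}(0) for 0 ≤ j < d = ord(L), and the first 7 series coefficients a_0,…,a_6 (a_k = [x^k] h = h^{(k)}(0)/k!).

L = (-2 + 8·x + 16·x^2)·Dx + (1 + 6·x + 12·x^2 + 16·x^3)·Dx^2  (order 2).
h: a_k = 0, 4, 4, -32/3, 8, 64/5, -128/3, …
ICs: h(0) = 0, h′(0) = 4.

f: a_k = 0, 4, -4, 16/3, -8, 64/5, -64/3, …
h₀=f(r): pull back L_f along r ⇒ L₀.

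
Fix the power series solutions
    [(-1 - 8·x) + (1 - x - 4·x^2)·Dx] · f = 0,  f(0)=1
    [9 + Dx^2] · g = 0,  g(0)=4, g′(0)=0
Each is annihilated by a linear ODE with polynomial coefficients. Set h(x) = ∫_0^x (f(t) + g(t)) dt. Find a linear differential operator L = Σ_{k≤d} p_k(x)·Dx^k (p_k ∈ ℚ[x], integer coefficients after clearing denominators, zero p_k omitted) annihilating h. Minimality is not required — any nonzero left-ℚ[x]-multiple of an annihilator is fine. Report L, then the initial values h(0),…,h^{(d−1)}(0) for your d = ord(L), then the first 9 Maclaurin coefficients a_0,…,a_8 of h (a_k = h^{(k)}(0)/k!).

f: a_k = 1, 1, 5, 9, 29, 65, 181, 441, 1165, …
g: a_k = 4, 0, -18, 0, 27/2, 0, -81/20, 0, 729/1120, …
L₀ := lclm(L_f,L_g); ord L₀ ≤ 1+2.
h=∫₀ˣh₀: take L = L₀·Dx.
L = (567 + 4806·x + 3321·x^2 + 9936·x^3 + 6480·x^4 + 10368·x^5)·Dx + (-171 + 117·x + 441·x^2 - 135·x^3 + 540·x^4 + 3888·x^5 + 5184·x^6)·Dx^2 + (63 + 534·x + 369·x^2 + 1104·x^3 + 720·x^4 + 1152·x^5)·Dx^3 + (-19 + 13·x + 49·x^2 - 15·x^3 + 60·x^4 + 432·x^5 + 576·x^6)·Dx^4  (order 4).
h: a_k = 0, 5, 1/2, -13/3, 9/4, 17/2, 65/6, 3539/140, 441/8, …
ICs: h(0) = 0, h′(0) = 5, h′′(0) = 1, h′′′(0) = -26.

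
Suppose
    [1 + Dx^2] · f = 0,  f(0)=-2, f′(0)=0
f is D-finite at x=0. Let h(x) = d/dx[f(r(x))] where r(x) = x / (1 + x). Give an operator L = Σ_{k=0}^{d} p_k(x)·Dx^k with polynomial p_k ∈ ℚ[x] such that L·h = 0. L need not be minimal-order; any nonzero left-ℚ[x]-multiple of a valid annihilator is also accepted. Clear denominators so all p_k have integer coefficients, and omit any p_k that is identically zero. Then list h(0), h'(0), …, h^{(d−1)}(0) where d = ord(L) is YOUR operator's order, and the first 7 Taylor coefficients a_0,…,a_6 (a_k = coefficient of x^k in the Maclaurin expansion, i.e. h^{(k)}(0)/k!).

L = (7 + 12·x + 6·x^2) + (6 + 18·x + 18·x^2 + 6·x^3)·Dx + (1 + 4·x + 6·x^2 + 4·x^3 + x^4)·Dx^2  (order 2).
h: a_k = 0, 2, -6, 35/3, -55/3, 1501/60, -609/20, …
ICs: h(0) = 0, h′(0) = 2.

f: a_k = -2, 0, 1, 0, -1/12, 0, 1/360, …
f∘r: x↦r, Dx↦Dx/r' in L_f ⇒ L₀.
h=h₀': d/dx-closure on L₀ ⇒ L.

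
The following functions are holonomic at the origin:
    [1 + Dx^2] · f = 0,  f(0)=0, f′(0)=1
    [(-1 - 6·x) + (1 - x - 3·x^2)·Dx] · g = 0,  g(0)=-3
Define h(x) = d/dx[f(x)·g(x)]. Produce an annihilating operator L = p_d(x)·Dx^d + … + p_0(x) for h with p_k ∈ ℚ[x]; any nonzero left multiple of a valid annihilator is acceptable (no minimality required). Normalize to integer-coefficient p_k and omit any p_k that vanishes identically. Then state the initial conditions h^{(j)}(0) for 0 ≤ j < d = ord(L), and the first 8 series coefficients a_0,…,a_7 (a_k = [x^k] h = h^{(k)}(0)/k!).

f: a_k = 0, 1, 0, -1/6, 0, 1/120, 0, -1/5040, …
g: a_k = -3, -3, -12, -21, -57, -120, -291, -651, …
Sym-product of L_f,L_g gives L₀ (≤ ord 2).
h=h₀': d/dx-closure on L₀ ⇒ L.
L = (83 - 2·x - 5·x^2 + 6·x^3 + 9·x^4) + (16 + 98·x + 18·x^2 + 36·x^3)·Dx + (-5 + 4·x + 13·x^2 + 6·x^3 + 9·x^4)·Dx^2  (order 2).
h: a_k = -3, -6, -69/2, -82, -2201/8, -13983/20, -473087/240, -1060373/210, …
ICs: h(0) = -3, h′(0) = -6.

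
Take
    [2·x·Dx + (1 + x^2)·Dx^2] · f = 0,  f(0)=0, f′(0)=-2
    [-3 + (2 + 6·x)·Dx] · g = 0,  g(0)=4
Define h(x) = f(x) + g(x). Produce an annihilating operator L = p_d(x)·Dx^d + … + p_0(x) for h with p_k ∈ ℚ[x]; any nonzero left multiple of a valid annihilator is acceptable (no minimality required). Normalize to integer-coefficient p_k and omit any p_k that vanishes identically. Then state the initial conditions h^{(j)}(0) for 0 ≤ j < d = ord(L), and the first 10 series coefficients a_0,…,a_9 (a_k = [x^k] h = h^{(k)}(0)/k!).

L = (-12 - 90·x + 36·x^2 + 54·x^3)·Dx + (-35 - 48·x - 102·x^2 + 144·x^3 + 189·x^4)·Dx^2 + (-6 - 10·x + 36·x^2 + 44·x^3 + 42·x^4 + 54·x^5)·Dx^3  (order 3).
h: a_k = 4, 4, -9/2, 89/12, -405/32, 8377/320, -15309/256, 506221/3584, -2814669/8192, 126627337/147456, …
ICs: h(0) = 4, h′(0) = 4, h′′(0) = -9.

f: a_k = 0, -2, 0, 2/3, 0, -2/5, 0, 2/7, 0, -2/9, …
g: a_k = 4, 6, -9/2, 27/4, -405/32, 1701/64, -15309/256, 72171/512, -2814669/8192, 14073345/16384, …
h₀=f+g: left-lcm gives L₀, ord ≤ 3.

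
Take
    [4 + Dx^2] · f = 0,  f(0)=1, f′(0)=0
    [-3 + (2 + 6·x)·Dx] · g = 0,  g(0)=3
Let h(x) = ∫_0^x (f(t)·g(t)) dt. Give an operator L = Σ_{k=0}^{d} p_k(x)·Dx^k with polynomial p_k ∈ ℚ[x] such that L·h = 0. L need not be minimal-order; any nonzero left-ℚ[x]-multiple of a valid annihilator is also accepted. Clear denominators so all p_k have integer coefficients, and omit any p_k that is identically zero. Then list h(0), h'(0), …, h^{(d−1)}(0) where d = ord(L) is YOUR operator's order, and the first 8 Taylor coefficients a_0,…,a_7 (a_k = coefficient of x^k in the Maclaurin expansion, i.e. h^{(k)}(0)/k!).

f: a_k = 1, 0, -2, 0, 2/3, 0, -4/45, 0, …
g: a_k = 3, 9/2, -27/8, 81/16, -1215/128, 5103/256, -45927/1024, 216513/2048, …
h₀=f·g: eliminate ⇒ L₀, order ≤ 2·1.
Integrate: L := L₀·Dx.
L = (43 + 96·x + 144·x^2)·Dx + (-12 - 36·x)·Dx^2 + (4 + 24·x + 36·x^2)·Dx^3  (order 3).
h: a_k = 0, 3, 9/4, -25/8, -63/64, -19/128, 1093/512, -435961/107520, …
ICs: h(0) = 0, h′(0) = 3, h′′(0) = 9/2.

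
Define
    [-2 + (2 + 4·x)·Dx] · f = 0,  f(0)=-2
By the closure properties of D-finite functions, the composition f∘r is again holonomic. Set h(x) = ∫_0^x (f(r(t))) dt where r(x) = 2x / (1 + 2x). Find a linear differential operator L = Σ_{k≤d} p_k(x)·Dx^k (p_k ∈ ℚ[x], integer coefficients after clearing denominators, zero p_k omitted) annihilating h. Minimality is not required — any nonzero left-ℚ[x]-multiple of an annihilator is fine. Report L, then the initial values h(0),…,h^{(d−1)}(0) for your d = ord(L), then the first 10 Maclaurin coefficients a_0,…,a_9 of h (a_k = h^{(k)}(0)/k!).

f: a_k = -2, -2, 1, -1, 5/4, -7/4, 21/8, -33/8, 429/64, -715/64, …
Substitute x→r, Dx→(1/r')Dx; clear ⇒ L₀.
Integrate: L := L₀·Dx.
L = -2·Dx + (1 + 8·x + 12·x^2)·Dx^2  (order 2).
h: a_k = 0, -2, -2, 4, -10, 148/5, -100, 2616/7, -1506, 6420, …
ICs: h(0) = 0, h′(0) = -2.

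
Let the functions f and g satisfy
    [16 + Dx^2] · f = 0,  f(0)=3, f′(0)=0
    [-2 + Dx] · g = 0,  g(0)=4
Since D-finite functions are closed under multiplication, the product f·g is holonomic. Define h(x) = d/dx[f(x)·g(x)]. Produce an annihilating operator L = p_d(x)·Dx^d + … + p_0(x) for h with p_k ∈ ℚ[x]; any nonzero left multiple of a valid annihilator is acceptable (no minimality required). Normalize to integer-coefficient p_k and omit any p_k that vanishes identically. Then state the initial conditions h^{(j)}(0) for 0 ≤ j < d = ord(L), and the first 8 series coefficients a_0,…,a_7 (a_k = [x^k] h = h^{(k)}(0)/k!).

L = 20 - 4·Dx + Dx^2  (order 2).
h: a_k = 24, -144, -528, -224, 656, 3744/5, 928/15, -33728/105, …
ICs: h(0) = 24, h′(0) = -144.

f: a_k = 3, 0, -24, 0, 32, 0, -256/15, 0, …
g: a_k = 4, 8, 8, 16/3, 8/3, 16/15, 16/45, 32/315, …
f·g: L₀ = L_f ⊗_s L_g, ord ≤ 2·1.
Differentiate: ansatz ord ≤ ord L₀ ⇒ L.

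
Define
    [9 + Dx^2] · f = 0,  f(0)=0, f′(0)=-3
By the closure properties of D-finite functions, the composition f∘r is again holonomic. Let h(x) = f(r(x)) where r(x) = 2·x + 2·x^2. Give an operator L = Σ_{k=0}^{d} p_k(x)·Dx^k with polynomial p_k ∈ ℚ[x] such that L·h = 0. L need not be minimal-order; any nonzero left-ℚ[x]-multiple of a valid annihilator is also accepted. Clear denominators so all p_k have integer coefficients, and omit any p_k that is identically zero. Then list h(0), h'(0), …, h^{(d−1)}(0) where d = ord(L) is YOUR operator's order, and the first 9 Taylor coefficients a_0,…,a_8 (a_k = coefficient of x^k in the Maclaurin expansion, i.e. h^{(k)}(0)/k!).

L = (36 + 216·x + 432·x^2 + 288·x^3) - 2·Dx + (1 + 2·x)·Dx^2  (order 2).
h: a_k = 0, -6, -6, 36, 108, 216/5, -288, -20736/35, -1296/5, …
ICs: h(0) = 0, h′(0) = -6.

f: a_k = 0, -3, 0, 9/2, 0, -81/40, 0, 243/560, 0, …
L₀ from L_f via x↦r, Dx↦r'^{-1}Dx.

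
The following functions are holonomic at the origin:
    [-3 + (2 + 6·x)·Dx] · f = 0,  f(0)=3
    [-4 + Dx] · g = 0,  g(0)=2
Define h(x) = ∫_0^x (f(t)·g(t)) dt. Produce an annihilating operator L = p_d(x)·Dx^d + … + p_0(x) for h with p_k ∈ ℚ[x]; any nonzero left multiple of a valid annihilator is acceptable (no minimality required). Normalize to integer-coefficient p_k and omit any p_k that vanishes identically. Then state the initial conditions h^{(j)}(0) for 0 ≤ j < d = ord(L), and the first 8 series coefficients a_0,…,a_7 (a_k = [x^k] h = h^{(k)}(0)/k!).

L = (-11 - 24·x)·Dx + (2 + 6·x)·Dx^2  (order 2).
h: a_k = 0, 6, 33/2, 103/4, 953/32, 8161/320, 76883/3840, 497863/53760, …
ICs: h(0) = 0, h′(0) = 6.

f: a_k = 3, 9/2, -27/8, 81/16, -1215/128, 5103/256, -45927/1024, 216513/2048, …
g: a_k = 2, 8, 16, 64/3, 64/3, 256/15, 512/45, 2048/315, …
h₀=f·g: eliminate ⇒ L₀, order ≤ 1·1.
h=∫₀ˣh₀: take L = L₀·Dx.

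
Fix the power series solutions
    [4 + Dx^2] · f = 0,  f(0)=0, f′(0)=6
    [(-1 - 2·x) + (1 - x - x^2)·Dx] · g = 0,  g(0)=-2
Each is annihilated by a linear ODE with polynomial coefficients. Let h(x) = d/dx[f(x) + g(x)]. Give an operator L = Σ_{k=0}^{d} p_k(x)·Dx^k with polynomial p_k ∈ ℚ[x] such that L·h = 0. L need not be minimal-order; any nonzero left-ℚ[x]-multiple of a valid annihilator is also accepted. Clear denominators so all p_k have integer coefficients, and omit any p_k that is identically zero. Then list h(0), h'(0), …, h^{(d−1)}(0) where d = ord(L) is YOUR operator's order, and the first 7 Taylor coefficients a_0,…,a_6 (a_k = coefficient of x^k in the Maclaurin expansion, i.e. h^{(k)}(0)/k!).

L = (272 + 704·x + 880·x^2 + 400·x^3 + 320·x^4 + 144·x^5 + 48·x^6) + (-44 - 52·x + 108·x^2 + 80·x^3 + 40·x^4 + 72·x^5 + 56·x^6 + 16·x^7)·Dx + (68 + 176·x + 220·x^2 + 100·x^3 + 80·x^4 + 36·x^5 + 12·x^6)·Dx^2 + (-11 - 13·x + 27·x^2 + 20·x^3 + 10·x^4 + 18·x^5 + 14·x^6 + 4·x^7)·Dx^3  (order 3).
h: a_k = 4, -8, -30, -40, -76, -156, -4418/15, …
ICs: h(0) = 4, h′(0) = -8, h′′(0) = -60.

f: a_k = 0, 6, 0, -4, 0, 4/5, 0, …
g: a_k = -2, -2, -4, -6, -10, -16, -26, …
L₀ := lclm(L_f,L_g); ord L₀ ≤ 2+1.
Differentiate: ansatz ord ≤ ord L₀ ⇒ L.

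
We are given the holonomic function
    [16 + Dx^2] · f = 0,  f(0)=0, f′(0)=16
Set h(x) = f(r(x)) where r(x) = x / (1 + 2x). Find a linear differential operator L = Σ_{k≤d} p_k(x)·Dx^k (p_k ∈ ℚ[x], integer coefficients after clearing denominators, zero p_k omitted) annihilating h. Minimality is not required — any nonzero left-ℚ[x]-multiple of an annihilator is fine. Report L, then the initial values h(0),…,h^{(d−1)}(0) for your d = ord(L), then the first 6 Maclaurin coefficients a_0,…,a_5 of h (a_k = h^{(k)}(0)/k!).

L = 16 + (4 + 24·x + 48·x^2 + 32·x^3)·Dx + (1 + 8·x + 24·x^2 + 32·x^3 + 16·x^4)·Dx^2  (order 2).
h: a_k = 0, 16, -32, 64/3, 128, -11008/15, …
ICs: h(0) = 0, h′(0) = 16.

f: a_k = 0, 16, 0, -128/3, 0, 512/15, …
Substitute x→r, Dx→(1/r')Dx; clear ⇒ L₀.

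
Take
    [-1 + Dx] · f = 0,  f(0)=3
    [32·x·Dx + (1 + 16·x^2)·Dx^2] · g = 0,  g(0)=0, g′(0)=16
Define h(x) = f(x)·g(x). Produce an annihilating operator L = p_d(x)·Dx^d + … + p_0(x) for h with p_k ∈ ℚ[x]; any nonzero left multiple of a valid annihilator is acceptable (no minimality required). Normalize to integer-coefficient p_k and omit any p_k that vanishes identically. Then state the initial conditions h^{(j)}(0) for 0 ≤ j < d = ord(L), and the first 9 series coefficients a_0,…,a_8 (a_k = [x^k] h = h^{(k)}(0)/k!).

f: a_k = 3, 3, 3/2, 1/2, 1/8, 1/40, 1/240, 1/1680, 1/13440, …
g: a_k = 0, 16, 0, -256/3, 0, 4096/5, 0, -65536/7, 0, …
h₀=f·g: eliminate ⇒ L₀, order ≤ 1·2.
L = (1 - 32·x + 16·x^2) + (-2 + 32·x - 32·x^2)·Dx + (1 + 16·x^2)·Dx^2  (order 2).
h: a_k = 0, 48, 48, -232, -248, 11658/5, 7246/3, -940403/35, -581267/21, …
ICs: h(0) = 0, h′(0) = 48.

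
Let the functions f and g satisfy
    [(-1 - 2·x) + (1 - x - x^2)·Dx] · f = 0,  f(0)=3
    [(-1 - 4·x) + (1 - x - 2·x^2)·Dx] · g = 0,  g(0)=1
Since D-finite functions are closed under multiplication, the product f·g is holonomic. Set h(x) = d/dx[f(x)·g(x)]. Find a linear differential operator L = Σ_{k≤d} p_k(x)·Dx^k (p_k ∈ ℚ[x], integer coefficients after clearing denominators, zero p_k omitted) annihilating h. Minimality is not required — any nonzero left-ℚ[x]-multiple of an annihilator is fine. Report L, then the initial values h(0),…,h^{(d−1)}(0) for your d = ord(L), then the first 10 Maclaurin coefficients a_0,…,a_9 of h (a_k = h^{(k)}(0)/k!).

f: a_k = 3, 3, 6, 9, 15, 24, 39, 63, 102, 165, …
g: a_k = 1, 1, 3, 5, 11, 21, 43, 85, 171, 341, …
L₀ := L_f ⊗_s L_g (sym. prod.), ord ≤ 1.
Differentiate: ansatz ord ≤ ord L₀ ⇒ L.
L = (12 + 6·x - 36·x^2 - 112·x^3 + 36·x^4 + 180·x^5 + 80·x^6) + (-2 + 21·x^2 - 8·x^3 - 50·x^4 + 3·x^5 + 42·x^6 + 16·x^7)·Dx  (order 1).
h: a_k = 6, 36, 117, 360, 960, 2466, 6006, 14256, 32967, 74940, …
ICs: h(0) = 6.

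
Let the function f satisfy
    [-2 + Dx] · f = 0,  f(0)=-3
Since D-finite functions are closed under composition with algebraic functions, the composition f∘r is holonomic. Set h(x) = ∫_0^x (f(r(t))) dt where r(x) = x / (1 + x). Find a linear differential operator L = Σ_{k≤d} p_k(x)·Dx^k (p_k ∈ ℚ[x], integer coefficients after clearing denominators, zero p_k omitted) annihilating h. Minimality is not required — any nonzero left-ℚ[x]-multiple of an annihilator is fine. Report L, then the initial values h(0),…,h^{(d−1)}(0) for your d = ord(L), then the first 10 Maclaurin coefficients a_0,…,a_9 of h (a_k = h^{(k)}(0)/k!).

L = -2·Dx + (1 + 2·x + x^2)·Dx^2  (order 2).
h: a_k = 0, -3, -3, 0, 1/2, -2/5, 1/5, -4/105, -5/84, 32/315, …
ICs: h(0) = 0, h′(0) = -3.

f: a_k = -3, -6, -6, -4, -2, -4/5, -4/15, -8/105, -2/105, -4/945, …
Change of var in L_f (x↦r) gives L₀.
h=∫₀ˣh₀: take L = L₀·Dx.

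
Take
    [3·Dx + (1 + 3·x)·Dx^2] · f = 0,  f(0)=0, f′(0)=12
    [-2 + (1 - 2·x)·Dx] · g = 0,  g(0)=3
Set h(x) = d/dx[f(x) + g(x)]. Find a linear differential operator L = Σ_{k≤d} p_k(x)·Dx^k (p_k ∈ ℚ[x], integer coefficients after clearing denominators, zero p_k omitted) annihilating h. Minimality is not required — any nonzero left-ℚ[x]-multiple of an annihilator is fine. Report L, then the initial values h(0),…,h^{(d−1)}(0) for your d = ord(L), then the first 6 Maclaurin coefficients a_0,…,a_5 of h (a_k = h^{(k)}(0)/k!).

f: a_k = 0, 12, -18, 36, -81, 972/5, …
g: a_k = 3, 6, 12, 24, 48, 96, …
Sum ⇒ L₀ = lclm(L_f,L_g) in ℚ(x)⟨Dx⟩.
Differentiate: ansatz ord ≤ ord L₀ ⇒ L.
L = (-144 - 72·x) + (-6 - 216·x - 144·x^2)·Dx + (7 + 13·x - 36·x^2 - 36·x^3)·Dx^2  (order 2).
h: a_k = 18, -12, 180, -132, 1452, -1764, …
ICs: h(0) = 18, h′(0) = -12.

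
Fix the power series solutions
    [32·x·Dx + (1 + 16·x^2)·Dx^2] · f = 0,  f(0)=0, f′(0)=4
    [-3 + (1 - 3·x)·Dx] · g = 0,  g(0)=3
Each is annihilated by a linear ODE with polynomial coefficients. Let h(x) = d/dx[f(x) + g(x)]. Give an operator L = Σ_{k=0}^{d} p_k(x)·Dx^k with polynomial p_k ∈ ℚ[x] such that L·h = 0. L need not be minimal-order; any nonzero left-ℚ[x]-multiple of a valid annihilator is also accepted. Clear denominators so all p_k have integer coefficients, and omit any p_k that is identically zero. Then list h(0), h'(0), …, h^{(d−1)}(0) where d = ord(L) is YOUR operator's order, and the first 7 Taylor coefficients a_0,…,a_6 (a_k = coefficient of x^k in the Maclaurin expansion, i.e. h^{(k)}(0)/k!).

f: a_k = 0, 4, 0, -64/3, 0, 1024/5, 0, …
g: a_k = 3, 9, 27, 81, 243, 729, 2187, …
Weyl lclm of L_f,L_g ⇒ L₀ (ord ≤ 3).
Derive L from L₀ (diff closure).
L = (96 - 1152·x - 4608·x^2) + (-43 + 96·x - 240·x^2 - 4608·x^3)·Dx + (3 + 7·x + 112·x^3 - 768·x^4)·Dx^2  (order 2).
h: a_k = 13, 54, 179, 972, 4669, 13122, 29543, …
ICs: h(0) = 13, h′(0) = 54.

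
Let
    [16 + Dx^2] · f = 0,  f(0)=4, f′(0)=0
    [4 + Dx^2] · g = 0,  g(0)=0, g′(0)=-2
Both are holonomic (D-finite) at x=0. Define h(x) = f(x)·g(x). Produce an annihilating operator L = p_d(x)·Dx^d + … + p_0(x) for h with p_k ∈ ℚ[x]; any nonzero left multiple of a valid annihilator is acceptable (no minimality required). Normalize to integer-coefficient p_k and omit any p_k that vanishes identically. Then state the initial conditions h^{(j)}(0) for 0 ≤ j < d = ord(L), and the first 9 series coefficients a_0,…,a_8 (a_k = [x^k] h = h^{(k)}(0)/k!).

f: a_k = 4, 0, -32, 0, 128/3, 0, -1024/45, 0, 2048/315, …
g: a_k = 0, -2, 0, 4/3, 0, -4/15, 0, 8/315, 0, …
Sym-product of L_f,L_g gives L₀ (≤ ord 4).
L = 144 + 40·Dx^2 + Dx^4  (order 4).
h: a_k = 0, -8, 0, 208/3, 0, -1936/15, 0, 34976/315, 0, …
ICs: h(0) = 0, h′(0) = -8, h′′(0) = 0, h′′′(0) = 416.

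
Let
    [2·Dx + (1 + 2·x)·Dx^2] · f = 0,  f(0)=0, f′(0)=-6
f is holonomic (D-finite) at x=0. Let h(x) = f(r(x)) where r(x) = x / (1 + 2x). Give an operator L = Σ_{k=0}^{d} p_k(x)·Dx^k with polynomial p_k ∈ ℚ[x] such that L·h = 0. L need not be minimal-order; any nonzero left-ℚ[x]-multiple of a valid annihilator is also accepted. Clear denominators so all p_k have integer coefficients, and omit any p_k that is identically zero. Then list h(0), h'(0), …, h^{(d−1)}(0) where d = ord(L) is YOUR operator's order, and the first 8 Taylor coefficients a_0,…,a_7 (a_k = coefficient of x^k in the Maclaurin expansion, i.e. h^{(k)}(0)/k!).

L = (6 + 16·x)·Dx + (1 + 6·x + 8·x^2)·Dx^2  (order 2).
h: a_k = 0, -6, 18, -56, 180, -2976/5, 2016, -48768/7, …
ICs: h(0) = 0, h′(0) = -6.

f: a_k = 0, -6, 6, -8, 12, -96/5, 32, -384/7, …
f∘r: x↦r, Dx↦Dx/r' in L_f ⇒ L₀.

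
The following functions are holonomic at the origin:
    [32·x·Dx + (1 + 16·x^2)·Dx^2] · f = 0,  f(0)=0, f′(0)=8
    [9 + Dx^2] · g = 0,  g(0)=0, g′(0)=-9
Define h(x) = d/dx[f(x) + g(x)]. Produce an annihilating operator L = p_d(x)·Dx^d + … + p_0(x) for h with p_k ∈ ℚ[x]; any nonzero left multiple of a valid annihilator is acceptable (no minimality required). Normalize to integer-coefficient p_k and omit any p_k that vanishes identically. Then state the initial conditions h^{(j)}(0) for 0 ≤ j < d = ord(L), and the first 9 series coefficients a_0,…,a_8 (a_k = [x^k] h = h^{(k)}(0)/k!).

L = (-52704·x + 967680·x^3 + 663552·x^5) + (-207 + 13104·x^2 + 283392·x^4 + 331776·x^6)·Dx + (-5856·x + 107520·x^3 + 73728·x^5)·Dx^2 + (-23 + 1456·x^2 + 31488·x^4 + 36864·x^6)·Dx^3  (order 3).
h: a_k = -1, 0, -175/2, 0, 16141/8, 0, -2620711/80, 0, 2348803679/4480, …
ICs: h(0) = -1, h′(0) = 0, h′′(0) = -175.

f: a_k = 0, 8, 0, -128/3, 0, 2048/5, 0, -32768/7, 0, …
g: a_k = 0, -9, 0, 27/2, 0, -243/40, 0, 729/560, 0, …
L₀ := lclm(L_f,L_g); ord L₀ ≤ 2+2.
h₀' ⇒ L via d/dx closure of L₀.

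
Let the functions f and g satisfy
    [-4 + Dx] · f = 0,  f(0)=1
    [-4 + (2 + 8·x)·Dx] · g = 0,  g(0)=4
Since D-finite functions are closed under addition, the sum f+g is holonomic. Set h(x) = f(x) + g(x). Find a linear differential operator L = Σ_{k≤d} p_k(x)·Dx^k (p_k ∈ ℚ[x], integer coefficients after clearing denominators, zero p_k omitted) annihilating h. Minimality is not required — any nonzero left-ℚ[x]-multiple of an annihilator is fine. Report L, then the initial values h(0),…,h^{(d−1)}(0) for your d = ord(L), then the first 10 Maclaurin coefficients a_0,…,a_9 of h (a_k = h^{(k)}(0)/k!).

L = (24 + 64·x) + (-10 - 64·x - 128·x^2)·Dx + (1 + 12·x + 32·x^2)·Dx^2  (order 2).
h: a_k = 5, 12, 0, 80/3, -88/3, 1808/15, -14864/45, 333664/315, -1080568/315, 32434448/2835, …
ICs: h(0) = 5, h′(0) = 12.

f: a_k = 1, 4, 8, 32/3, 32/3, 128/15, 256/45, 1024/315, 512/315, 2048/2835, …
g: a_k = 4, 8, -8, 16, -40, 112, -336, 1056, -3432, 11440, …
h₀=f+g: left-lcm gives L₀, ord ≤ 2.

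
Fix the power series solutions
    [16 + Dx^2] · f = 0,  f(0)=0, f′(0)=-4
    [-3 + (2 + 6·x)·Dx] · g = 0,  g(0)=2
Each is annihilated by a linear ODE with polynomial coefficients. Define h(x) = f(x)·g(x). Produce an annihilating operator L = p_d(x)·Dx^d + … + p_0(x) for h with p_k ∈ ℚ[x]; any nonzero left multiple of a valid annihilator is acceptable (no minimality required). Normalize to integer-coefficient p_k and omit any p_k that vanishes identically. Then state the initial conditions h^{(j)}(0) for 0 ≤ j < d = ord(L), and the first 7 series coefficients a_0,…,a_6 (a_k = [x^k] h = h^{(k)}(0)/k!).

L = (91 + 384·x + 576·x^2) + (-12 - 36·x)·Dx + (4 + 24·x + 36·x^2)·Dx^2  (order 2).
h: a_k = 0, -8, -12, 91/3, 37/2, -3781/240, -6841/160, …
ICs: h(0) = 0, h′(0) = -8.

f: a_k = 0, -4, 0, 32/3, 0, -128/15, 0, …
g: a_k = 2, 3, -9/4, 27/8, -405/64, 1701/128, -15309/512, …
f·g: L₀ = L_f ⊗_s L_g, ord ≤ 2·1.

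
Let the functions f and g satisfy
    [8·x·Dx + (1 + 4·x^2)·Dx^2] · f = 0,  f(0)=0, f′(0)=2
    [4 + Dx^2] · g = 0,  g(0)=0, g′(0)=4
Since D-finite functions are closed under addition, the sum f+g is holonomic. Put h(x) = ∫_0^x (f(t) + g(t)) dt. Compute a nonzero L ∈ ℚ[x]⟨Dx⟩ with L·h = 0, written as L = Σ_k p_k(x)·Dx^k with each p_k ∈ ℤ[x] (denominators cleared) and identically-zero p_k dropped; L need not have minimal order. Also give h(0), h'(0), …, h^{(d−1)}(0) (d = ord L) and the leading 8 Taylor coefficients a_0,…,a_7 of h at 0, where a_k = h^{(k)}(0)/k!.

f: a_k = 0, 2, 0, -8/3, 0, 32/5, 0, -128/7, …
g: a_k = 0, 4, 0, -8/3, 0, 8/15, 0, -16/315, …
Weyl lclm of L_f,L_g ⇒ L₀ (ord ≤ 4).
h=∫h₀ ⇒ L = L₀·Dx.
L = (-352·x + 1792·x^3 + 512·x^5)·Dx^2 + (-4 + 112·x^2 + 576·x^4 + 256·x^6)·Dx^3 + (-88·x + 448·x^3 + 128·x^5)·Dx^4 + (-1 + 28·x^2 + 144·x^4 + 64·x^6)·Dx^5  (order 5).
h: a_k = 0, 0, 3, 0, -4/3, 0, 52/45, 0, …
ICs: h(0) = 0, h′(0) = 0, h′′(0) = 6, h′′′(0) = 0, h′′′′(0) = -32.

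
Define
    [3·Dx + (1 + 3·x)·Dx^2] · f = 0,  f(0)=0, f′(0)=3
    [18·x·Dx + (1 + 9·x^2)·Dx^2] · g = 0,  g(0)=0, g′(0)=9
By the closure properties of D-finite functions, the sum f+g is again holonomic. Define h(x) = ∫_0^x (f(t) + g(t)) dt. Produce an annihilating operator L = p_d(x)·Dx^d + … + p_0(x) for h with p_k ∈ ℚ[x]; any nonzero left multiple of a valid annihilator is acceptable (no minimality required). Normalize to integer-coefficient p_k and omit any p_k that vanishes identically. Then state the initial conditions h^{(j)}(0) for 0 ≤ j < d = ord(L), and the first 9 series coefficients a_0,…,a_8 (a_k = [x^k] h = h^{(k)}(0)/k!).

f: a_k = 0, 3, -9/2, 9, -81/4, 243/5, -243/2, 2187/7, -6561/8, …
g: a_k = 0, 9, 0, -27, 0, 729/5, 0, -6561/7, 0, …
h₀=f+g: left-lcm gives L₀, ord ≤ 4.
h=∫₀ˣh₀: take L = L₀·Dx.
L = (-18 - 162·x + 486·x^2 + 486·x^3)·Dx^2 + (-12 - 36·x + 972·x^3 + 972·x^4)·Dx^3 + (-1 + 3·x + 18·x^2 + 54·x^3 + 243·x^4 + 243·x^5)·Dx^4  (order 4).
h: a_k = 0, 0, 6, -3/2, -9/2, -81/20, 162/5, -243/14, -2187/28, …
ICs: h(0) = 0, h′(0) = 0, h′′(0) = 12, h′′′(0) = -9.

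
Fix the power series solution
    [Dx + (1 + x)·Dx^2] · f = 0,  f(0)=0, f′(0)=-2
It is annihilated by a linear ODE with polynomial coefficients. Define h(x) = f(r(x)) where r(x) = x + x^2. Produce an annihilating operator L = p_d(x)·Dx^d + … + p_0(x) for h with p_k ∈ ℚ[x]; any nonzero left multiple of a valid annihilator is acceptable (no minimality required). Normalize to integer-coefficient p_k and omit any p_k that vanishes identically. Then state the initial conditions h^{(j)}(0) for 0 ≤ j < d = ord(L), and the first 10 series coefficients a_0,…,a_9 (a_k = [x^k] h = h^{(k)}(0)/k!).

L = (-1 + 2·x + 2·x^2)·Dx + (1 + 3·x + 3·x^2 + 2·x^3)·Dx^2  (order 2).
h: a_k = 0, -2, -1, 4/3, -1/2, -2/5, 2/3, -2/7, -1/4, 4/9, …
ICs: h(0) = 0, h′(0) = -2.

f: a_k = 0, -2, 1, -2/3, 1/2, -2/5, 1/3, -2/7, 1/4, -2/9, …
Change of var in L_f (x↦r) gives L₀.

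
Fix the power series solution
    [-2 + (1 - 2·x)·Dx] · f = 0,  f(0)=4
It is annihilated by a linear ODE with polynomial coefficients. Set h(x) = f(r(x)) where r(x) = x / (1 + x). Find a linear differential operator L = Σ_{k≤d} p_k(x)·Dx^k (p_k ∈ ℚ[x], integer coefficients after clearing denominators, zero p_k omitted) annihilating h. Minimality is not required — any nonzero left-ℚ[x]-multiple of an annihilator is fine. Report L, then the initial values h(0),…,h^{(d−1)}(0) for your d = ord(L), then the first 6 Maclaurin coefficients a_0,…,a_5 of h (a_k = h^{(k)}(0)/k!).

f: a_k = 4, 8, 16, 32, 64, 128, …
Substitute x→r, Dx→(1/r')Dx; clear ⇒ L₀.
L = 2 + (-1 + x^2)·Dx  (order 1).
h: a_k = 4, 8, 8, 8, 8, 8, …
ICs: h(0) = 4.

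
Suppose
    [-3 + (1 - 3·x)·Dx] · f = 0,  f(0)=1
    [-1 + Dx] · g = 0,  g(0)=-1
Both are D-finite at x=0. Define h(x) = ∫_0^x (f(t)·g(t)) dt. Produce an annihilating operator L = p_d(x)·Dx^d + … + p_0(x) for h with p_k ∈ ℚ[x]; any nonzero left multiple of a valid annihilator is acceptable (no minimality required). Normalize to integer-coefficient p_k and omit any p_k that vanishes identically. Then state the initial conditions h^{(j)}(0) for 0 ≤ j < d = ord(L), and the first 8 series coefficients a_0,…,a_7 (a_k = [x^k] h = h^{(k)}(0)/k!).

f: a_k = 1, 3, 9, 27, 81, 243, 729, 2187, …
g: a_k = -1, -1, -1/2, -1/6, -1/24, -1/120, -1/720, -1/5040, …
L₀ := L_f ⊗_s L_g (sym. prod.), ord ≤ 1.
Integrate: L := L₀·Dx.
L = (4 - 3·x)·Dx + (-1 + 3·x)·Dx^2  (order 2).
h: a_k = 0, -1, -2, -25/6, -113/12, -2713/120, -5087/90, -104647/720, …
ICs: h(0) = 0, h′(0) = -1.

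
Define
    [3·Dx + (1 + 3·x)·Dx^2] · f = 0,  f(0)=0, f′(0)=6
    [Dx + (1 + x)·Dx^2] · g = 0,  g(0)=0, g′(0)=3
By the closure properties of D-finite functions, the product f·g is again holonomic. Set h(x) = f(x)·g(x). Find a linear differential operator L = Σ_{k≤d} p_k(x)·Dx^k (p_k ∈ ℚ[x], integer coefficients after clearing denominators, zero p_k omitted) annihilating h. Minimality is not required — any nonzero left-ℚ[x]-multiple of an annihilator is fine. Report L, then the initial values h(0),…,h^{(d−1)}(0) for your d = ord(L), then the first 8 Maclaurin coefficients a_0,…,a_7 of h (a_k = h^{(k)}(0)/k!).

L = (30 + 72·x + 54·x^2)·Dx + (76 + 354·x + 540·x^2 + 270·x^3)·Dx^2 + (29 + 200·x + 486·x^2 + 504·x^3 + 189·x^4)·Dx^3 + (2 + 19·x + 68·x^2 + 114·x^3 + 90·x^4 + 27·x^5)·Dx^4  (order 4).
h: a_k = 0, 0, 18, -36, 147/2, -162, 3807/10, -4686/5, …
ICs: h(0) = 0, h′(0) = 0, h′′(0) = 36, h′′′(0) = -216.

f: a_k = 0, 6, -9, 18, -81/2, 486/5, -243, 4374/7, …
g: a_k = 0, 3, -3/2, 1, -3/4, 3/5, -1/2, 3/7, …
h₀=f·g: eliminate ⇒ L₀, order ≤ 2·2.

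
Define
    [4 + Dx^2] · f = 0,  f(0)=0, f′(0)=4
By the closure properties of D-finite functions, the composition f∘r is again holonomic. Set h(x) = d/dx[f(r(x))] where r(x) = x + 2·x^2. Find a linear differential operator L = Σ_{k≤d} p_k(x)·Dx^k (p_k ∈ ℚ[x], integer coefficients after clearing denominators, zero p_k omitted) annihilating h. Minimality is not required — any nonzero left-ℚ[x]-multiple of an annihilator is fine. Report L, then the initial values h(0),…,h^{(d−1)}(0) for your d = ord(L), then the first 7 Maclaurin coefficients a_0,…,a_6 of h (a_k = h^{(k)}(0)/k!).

f: a_k = 0, 4, 0, -8/3, 0, 8/15, 0, …
Change of var in L_f (x↦r) gives L₀.
h₀' ⇒ L via d/dx closure of L₀.
L = (52 + 64·x + 384·x^2 + 1024·x^3 + 1024·x^4) + (-12 - 48·x)·Dx + (1 + 8·x + 16·x^2)·Dx^2  (order 2).
h: a_k = 4, 16, -8, -64, -472/3, -96, 6704/45, …
ICs: h(0) = 4, h′(0) = 16.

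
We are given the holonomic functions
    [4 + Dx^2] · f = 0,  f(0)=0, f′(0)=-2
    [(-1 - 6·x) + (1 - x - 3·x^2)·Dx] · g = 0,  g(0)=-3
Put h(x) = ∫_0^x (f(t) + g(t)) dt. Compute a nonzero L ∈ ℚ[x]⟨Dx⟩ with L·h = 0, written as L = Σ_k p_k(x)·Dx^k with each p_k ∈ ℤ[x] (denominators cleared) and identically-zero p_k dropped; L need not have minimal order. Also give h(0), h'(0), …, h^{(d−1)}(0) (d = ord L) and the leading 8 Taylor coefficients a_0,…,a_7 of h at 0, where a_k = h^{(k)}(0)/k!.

L = (-92 - 608·x - 512·x^2 - 1104·x^3 - 360·x^4 - 432·x^5)·Dx + (24 - 4·x - 24·x^2 - 80·x^3 - 180·x^4 - 216·x^5 - 216·x^6)·Dx^2 + (-23 - 152·x - 128·x^2 - 276·x^3 - 90·x^4 - 108·x^5)·Dx^3 + (6 - x - 6·x^2 - 20·x^3 - 45·x^4 - 54·x^5 - 54·x^6)·Dx^4  (order 4).
h: a_k = 0, -3, -5/2, -4, -59/12, -57/5, -902/45, -291/7, …
ICs: h(0) = 0, h′(0) = -3, h′′(0) = -5, h′′′(0) = -24.

f: a_k = 0, -2, 0, 4/3, 0, -4/15, 0, 8/315, …
g: a_k = -3, -3, -12, -21, -57, -120, -291, -651, …
L₀ := lclm(L_f,L_g); ord L₀ ≤ 2+1.
h=∫₀ˣh₀: take L = L₀·Dx.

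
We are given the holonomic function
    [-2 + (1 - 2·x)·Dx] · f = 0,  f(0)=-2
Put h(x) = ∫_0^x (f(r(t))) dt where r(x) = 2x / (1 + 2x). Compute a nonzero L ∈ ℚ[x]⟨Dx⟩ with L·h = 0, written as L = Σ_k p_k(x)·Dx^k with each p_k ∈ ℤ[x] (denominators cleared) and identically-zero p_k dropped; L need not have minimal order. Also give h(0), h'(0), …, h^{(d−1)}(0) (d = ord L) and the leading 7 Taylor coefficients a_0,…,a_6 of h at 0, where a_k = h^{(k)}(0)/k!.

L = 4·Dx + (-1 + 4·x^2)·Dx^2  (order 2).
h: a_k = 0, -2, -4, -16/3, -8, -64/5, -64/3, …
ICs: h(0) = 0, h′(0) = -2.

f: a_k = -2, -4, -8, -16, -32, -64, -128, …
f∘r: x↦r, Dx↦Dx/r' in L_f ⇒ L₀.
h=∫₀ˣh₀: take L = L₀·Dx.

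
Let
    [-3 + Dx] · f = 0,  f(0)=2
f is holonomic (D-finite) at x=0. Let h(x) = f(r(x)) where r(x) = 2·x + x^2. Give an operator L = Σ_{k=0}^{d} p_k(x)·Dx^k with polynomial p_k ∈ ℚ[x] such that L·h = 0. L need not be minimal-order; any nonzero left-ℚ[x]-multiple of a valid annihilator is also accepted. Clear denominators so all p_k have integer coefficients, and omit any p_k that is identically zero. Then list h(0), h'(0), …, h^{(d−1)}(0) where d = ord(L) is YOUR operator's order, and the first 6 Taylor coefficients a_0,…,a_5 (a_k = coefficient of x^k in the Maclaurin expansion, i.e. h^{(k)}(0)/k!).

f: a_k = 2, 6, 9, 9, 27/4, 81/20, …
L₀ from L_f via x↦r, Dx↦r'^{-1}Dx.
L = (-6 - 6·x) + Dx  (order 1).
h: a_k = 2, 12, 42, 108, 225, 1998/5, …
ICs: h(0) = 2.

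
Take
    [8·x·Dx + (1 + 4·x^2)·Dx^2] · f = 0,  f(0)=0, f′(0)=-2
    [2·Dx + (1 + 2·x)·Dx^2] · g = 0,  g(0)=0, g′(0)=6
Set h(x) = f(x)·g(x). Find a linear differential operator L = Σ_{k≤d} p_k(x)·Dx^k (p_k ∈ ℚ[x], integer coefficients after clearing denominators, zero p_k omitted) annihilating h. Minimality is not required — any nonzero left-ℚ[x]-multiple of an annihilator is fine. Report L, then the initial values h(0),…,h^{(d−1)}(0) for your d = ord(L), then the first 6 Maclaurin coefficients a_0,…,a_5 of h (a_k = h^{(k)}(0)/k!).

L = (192 + 704·x + 2560·x^2 + 9984·x^3 + 15360·x^4 + 13312·x^5 + 4096·x^7)·Dx + (72 + 992·x + 4928·x^2 + 15488·x^3 + 34816·x^4 + 47616·x^5 + 35840·x^6 + 6144·x^7 + 14336·x^8)·Dx^2 + (24 + 256·x + 1536·x^2 + 4992·x^3 + 11520·x^4 + 19968·x^5 + 24576·x^6 + 18432·x^7 + 6144·x^8 + 8192·x^9)·Dx^3 + (5 + 36·x + 148·x^2 + 448·x^3 + 1056·x^4 + 1920·x^5 + 2688·x^6 + 3072·x^7 + 2304·x^8 + 1024·x^9 + 1024·x^10)·Dx^4  (order 4).
h: a_k = 0, 0, -12, 12, 0, 8, …
ICs: h(0) = 0, h′(0) = 0, h′′(0) = -24, h′′′(0) = 72.

f: a_k = 0, -2, 0, 8/3, 0, -32/5, …
g: a_k = 0, 6, -6, 8, -12, 96/5, …
h₀=f·g: eliminate ⇒ L₀, order ≤ 2·2.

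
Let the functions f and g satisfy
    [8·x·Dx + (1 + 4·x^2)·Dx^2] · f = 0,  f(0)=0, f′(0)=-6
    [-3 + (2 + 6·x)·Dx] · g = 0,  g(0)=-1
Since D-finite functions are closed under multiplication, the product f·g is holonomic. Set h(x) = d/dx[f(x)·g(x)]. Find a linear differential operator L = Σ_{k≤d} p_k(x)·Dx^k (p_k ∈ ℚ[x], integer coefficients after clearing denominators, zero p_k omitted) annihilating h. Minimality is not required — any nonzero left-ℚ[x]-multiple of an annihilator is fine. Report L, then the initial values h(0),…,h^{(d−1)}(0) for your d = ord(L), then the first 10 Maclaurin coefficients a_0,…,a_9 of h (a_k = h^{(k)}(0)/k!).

f: a_k = 0, -6, 0, 8, 0, -96/5, 0, 384/7, 0, -512/3, …
g: a_k = -1, -3/2, 9/8, -27/16, 405/128, -1701/256, 15309/1024, -72171/2048, 2814669/32768, -14073345/65536, …
h₀=f·g: eliminate ⇒ L₀, order ≤ 2·1.
Differentiate: ansatz ord ≤ ord L₀ ⇒ L.
L = (15 + 1440·x + 1656·x^2 - 3456·x^3 - 1296·x^4) + (172 + 1188·x + 3552·x^2 + 1152·x^3 - 12096·x^4 - 5184·x^5)·Dx + (36 + 152·x + 36·x^2 - 256·x^3 - 864·x^4 - 3456·x^5 - 1728·x^6)·Dx^2  (order 2).
h: a_k = 6, 18, -177/4, -15/2, 2949/64, 105921/320, -2523957/2560, 3884931/4480, -231364569/114688, 1488121321/114688, …
ICs: h(0) = 6, h′(0) = 18.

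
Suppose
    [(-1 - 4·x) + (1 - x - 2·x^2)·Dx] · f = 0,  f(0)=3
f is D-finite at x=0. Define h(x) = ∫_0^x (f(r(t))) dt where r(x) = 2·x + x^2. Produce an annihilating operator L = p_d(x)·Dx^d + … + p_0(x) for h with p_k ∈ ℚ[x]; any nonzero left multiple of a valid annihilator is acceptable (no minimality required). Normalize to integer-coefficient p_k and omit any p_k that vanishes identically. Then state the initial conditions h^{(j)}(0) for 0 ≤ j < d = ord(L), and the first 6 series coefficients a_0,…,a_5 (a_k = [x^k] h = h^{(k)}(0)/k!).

L = (2 + 16·x + 8·x^2)·Dx + (-1 + 3·x + 6·x^2 + 2·x^3)·Dx^2  (order 2).
h: a_k = 0, 3, 3, 13, 39, 717/5, …
ICs: h(0) = 0, h′(0) = 3.

f: a_k = 3, 3, 9, 15, 33, 63, …
h₀=f(r): pull back L_f along r ⇒ L₀.
h=∫h₀ ⇒ L = L₀·Dx.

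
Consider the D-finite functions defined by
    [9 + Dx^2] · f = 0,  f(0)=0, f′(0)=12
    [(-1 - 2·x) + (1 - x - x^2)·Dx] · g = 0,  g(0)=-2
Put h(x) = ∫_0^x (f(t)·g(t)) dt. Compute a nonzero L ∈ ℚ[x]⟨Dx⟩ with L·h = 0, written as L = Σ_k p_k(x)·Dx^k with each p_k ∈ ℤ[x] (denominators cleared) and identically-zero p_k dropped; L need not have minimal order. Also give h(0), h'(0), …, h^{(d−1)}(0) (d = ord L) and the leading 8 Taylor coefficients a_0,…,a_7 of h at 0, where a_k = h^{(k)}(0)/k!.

L = (-7 + 9·x + 9·x^2)·Dx + (2 + 4·x)·Dx^2 + (-1 + x + x^2)·Dx^3  (order 3).
h: a_k = 0, 0, -12, -8, -3, -36/5, -107/10, -501/35, …
ICs: h(0) = 0, h′(0) = 0, h′′(0) = -24.

f: a_k = 0, 12, 0, -18, 0, 81/10, 0, -243/140, …
g: a_k = -2, -2, -4, -6, -10, -16, -26, -42, …
h₀=f·g: eliminate ⇒ L₀, order ≤ 2·1.
h=∫₀ˣh₀: take L = L₀·Dx.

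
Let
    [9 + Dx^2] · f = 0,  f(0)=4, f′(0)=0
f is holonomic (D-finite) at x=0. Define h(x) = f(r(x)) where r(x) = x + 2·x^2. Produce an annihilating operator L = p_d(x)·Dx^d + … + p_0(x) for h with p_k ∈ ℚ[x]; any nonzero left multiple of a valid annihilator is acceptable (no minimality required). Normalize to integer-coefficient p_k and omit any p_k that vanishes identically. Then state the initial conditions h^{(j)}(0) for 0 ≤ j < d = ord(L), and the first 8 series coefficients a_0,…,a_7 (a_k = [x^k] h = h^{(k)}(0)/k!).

f: a_k = 4, 0, -18, 0, 27/2, 0, -81/20, 0, …
f∘r: x↦r, Dx↦Dx/r' in L_f ⇒ L₀.
L = (9 + 108·x + 432·x^2 + 576·x^3) - 4·Dx + (1 + 4·x)·Dx^2  (order 2).
h: a_k = 4, 0, -18, -72, -117/2, 108, 6399/20, 1917/5, …
ICs: h(0) = 4, h′(0) = 0.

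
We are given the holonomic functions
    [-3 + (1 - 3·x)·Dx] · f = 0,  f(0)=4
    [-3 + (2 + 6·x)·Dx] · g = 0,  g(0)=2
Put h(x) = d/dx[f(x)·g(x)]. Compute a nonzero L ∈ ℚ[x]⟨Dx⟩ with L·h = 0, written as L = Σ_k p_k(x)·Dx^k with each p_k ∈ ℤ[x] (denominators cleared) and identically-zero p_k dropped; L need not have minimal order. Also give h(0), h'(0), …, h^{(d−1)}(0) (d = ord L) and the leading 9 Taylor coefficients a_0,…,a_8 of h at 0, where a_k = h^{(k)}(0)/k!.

f: a_k = 4, 12, 36, 108, 324, 972, 2916, 8748, 26244, …
g: a_k = 2, 3, -9/4, 27/8, -405/64, 1701/128, -15309/512, 72171/1024, -2814669/16384, …
L₀ := L_f ⊗_s L_g (sym. prod.), ord ≤ 1.
Differentiate: ansatz ord ≤ ord L₀ ⇒ L.
L = (11 + 54·x + 27·x^2) + (-2 - 2·x + 18·x^2 + 18·x^3)·Dx  (order 1).
h: a_k = 36, 198, 1863/2, 14499/4, 443475/32, 3147093/64, 44564499/256, 302770467/512, 16476265323/8192, …
ICs: h(0) = 36.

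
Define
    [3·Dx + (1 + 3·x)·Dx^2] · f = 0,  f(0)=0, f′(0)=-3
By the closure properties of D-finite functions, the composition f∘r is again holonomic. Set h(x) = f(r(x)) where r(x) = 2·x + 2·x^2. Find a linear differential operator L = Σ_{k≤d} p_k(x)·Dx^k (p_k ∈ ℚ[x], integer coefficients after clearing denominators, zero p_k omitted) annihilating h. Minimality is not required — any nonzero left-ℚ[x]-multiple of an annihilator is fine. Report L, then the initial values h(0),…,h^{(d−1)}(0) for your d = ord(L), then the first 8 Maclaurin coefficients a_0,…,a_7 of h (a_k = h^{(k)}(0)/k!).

f: a_k = 0, -3, 9/2, -9, 81/4, -243/5, 243/2, -2187/7, …
Substitute x→r, Dx→(1/r')Dx; clear ⇒ L₀.
L = (4 + 12·x + 12·x^2)·Dx + (1 + 8·x + 18·x^2 + 12·x^3)·Dx^2  (order 2).
h: a_k = 0, -6, 12, -36, 126, -2376/5, 1872, -53136/7, …
ICs: h(0) = 0, h′(0) = -6.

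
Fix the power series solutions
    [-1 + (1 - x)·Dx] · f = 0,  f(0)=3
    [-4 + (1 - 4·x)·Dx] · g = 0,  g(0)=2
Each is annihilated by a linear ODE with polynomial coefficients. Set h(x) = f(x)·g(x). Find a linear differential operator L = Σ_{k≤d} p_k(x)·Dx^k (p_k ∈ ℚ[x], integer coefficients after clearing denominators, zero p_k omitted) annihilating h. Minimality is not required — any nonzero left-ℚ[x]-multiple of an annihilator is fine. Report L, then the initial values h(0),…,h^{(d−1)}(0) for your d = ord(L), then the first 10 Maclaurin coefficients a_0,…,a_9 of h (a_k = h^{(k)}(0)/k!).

L = (-5 + 8·x) + (1 - 5·x + 4·x^2)·Dx  (order 1).
h: a_k = 6, 30, 126, 510, 2046, 8190, 32766, 131070, 524286, 2097150, …
ICs: h(0) = 6.

f: a_k = 3, 3, 3, 3, 3, 3, 3, 3, 3, 3, …
g: a_k = 2, 8, 32, 128, 512, 2048, 8192, 32768, 131072, 524288, …
L₀ := L_f ⊗_s L_g (sym. prod.), ord ≤ 1.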